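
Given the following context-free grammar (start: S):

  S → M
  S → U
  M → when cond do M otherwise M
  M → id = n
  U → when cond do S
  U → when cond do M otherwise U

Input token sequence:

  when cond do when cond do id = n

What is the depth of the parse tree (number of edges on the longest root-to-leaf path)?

[S [U when cond do [S [U when cond do [S [M id = n]]]]]]

6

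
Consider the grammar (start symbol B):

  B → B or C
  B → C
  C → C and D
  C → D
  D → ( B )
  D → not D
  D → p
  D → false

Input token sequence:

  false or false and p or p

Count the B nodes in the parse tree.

3

[B [B [B [C [D false]]] or [C [C [D false]] and [D p]]] or [C [D p]]]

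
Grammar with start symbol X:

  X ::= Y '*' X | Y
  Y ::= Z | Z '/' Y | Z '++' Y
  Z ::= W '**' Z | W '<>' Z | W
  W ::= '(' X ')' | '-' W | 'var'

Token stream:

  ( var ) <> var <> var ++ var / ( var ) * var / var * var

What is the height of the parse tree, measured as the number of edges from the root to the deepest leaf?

[X [Y [Z [W ( [X [Y [Z [W var]]]] )] <> [Z [W var] <> [Z [W var]]]] ++ [Y [Z [W var]] / [Y [Z [W ( [X [Y [Z [W var]]]] )]]]]] * [X [Y [Z [W var]] / [Y [Z [W var]]]] * [X [Y [Z [W var]]]]]]

10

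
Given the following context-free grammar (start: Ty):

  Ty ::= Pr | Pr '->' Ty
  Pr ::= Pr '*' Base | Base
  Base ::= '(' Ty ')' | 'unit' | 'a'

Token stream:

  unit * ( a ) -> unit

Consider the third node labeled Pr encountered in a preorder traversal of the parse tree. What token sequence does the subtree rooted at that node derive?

[Ty [Pr [Pr [Base unit]] * [Base ( [Ty [Pr [Base a]]] )]] -> [Ty [Pr [Base unit]]]]

a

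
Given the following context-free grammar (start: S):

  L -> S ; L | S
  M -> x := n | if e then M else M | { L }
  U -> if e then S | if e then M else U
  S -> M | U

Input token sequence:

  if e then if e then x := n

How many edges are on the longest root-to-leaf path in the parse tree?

[S [U if e then [S [U if e then [S [M x := n]]]]]]

6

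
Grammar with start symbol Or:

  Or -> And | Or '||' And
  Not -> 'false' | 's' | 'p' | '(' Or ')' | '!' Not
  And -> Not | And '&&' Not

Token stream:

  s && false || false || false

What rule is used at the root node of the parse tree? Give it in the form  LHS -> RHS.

Or -> Or '||' And

[Or [Or [Or [And [And [Not s]] && [Not false]]] || [And [Not false]]] || [And [Not false]]]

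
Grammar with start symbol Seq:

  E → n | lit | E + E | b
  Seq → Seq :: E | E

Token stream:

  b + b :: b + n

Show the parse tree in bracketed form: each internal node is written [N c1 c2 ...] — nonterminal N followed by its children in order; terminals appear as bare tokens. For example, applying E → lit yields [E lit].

Seq
Seq :: E
E :: E
E + E :: E
b + E :: E
b + b :: E
b + b :: E + E
b + b :: b + E
b + b :: b + n

[Seq [Seq [E [E b] + [E b]]] :: [E [E b] + [E n]]]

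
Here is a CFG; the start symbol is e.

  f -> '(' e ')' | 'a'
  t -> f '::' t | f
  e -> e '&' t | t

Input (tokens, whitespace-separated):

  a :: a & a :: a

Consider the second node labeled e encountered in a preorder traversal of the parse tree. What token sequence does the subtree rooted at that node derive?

a :: a

[e [e [t [f a] :: [t [f a]]]] & [t [f a] :: [t [f a]]]]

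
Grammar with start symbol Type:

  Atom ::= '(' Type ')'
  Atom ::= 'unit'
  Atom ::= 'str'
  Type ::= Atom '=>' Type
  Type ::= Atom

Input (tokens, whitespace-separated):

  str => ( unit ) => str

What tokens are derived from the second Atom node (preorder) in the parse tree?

[Type [Atom str] => [Type [Atom ( [Type [Atom unit]] )] => [Type [Atom str]]]]

( unit )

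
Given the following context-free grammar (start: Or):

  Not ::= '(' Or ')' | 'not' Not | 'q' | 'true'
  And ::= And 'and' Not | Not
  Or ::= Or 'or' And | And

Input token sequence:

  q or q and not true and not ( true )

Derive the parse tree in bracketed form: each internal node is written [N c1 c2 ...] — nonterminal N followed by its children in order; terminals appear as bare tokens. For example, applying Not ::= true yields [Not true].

[Or [Or [And [Not q]]] or [And [And [And [Not q]] and [Not not [Not true]]] and [Not not [Not ( [Or [And [Not true]]] )]]]]

Or
Or or And
And or And
Not or And
q or And
q or And and Not
q or And and Not and Not
q or Not and Not and Not
q or q and Not and Not
q or q and not Not and Not
q or q and not true and Not
q or q and not true and not Not
q or q and not true and not ( Or )
q or q and not true and not ( And )
q or q and not true and not ( Not )
q or q and not true and not ( true )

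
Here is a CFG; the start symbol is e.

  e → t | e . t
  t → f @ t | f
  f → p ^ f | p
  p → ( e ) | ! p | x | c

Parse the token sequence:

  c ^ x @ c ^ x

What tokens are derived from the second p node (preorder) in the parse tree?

[e [t [f [p c] ^ [f [p x]]] @ [t [f [p c] ^ [f [p x]]]]]]

x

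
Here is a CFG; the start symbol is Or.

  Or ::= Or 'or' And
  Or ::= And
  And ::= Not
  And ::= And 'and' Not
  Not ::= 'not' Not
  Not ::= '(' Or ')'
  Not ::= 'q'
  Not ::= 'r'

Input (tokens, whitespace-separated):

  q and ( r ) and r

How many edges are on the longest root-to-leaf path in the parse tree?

[Or [And [And [And [Not q]] and [Not ( [Or [And [Not r]]] )]] and [Not r]]]

7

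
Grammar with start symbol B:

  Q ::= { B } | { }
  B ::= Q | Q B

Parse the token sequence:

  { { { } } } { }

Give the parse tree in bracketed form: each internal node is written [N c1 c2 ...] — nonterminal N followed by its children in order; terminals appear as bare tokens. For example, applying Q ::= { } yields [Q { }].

B
Q B
{ B } B
{ Q } B
{ { B } } B
{ { Q } } B
{ { { } } } B
{ { { } } } Q
{ { { } } } { }

[B [Q { [B [Q { [B [Q { }]] }]] }] [B [Q { }]]]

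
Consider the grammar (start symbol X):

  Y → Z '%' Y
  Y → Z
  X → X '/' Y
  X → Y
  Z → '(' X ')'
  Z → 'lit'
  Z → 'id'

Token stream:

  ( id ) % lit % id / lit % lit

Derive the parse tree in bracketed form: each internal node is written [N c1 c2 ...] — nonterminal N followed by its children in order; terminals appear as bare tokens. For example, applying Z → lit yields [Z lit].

X
X / Y
Y / Y
Z % Y / Y
( X ) % Y / Y
( Y ) % Y / Y
( Z ) % Y / Y
( id ) % Y / Y
( id ) % Z % Y / Y
( id ) % lit % Y / Y
( id ) % lit % Z / Y
( id ) % lit % id / Y
( id ) % lit % id / Z % Y
( id ) % lit % id / lit % Y
( id ) % lit % id / lit % Z
( id ) % lit % id / lit % lit

[X [X [Y [Z ( [X [Y [Z id]]] )] % [Y [Z lit] % [Y [Z id]]]]] / [Y [Z lit] % [Y [Z lit]]]]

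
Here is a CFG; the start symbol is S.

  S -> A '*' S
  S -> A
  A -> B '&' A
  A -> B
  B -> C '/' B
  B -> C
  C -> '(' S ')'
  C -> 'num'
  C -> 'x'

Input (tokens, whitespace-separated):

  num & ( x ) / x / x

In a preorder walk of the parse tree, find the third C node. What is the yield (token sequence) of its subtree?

x

[S [A [B [C num]] & [A [B [C ( [S [A [B [C x]]]] )] / [B [C x] / [B [C x]]]]]]]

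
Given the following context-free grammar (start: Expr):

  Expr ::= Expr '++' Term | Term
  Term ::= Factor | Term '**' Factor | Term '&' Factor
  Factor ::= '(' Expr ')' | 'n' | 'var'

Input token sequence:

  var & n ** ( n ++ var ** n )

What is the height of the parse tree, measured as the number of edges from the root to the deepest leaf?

7

[Expr [Term [Term [Term [Factor var]] & [Factor n]] ** [Factor ( [Expr [Expr [Term [Factor n]]] ++ [Term [Term [Factor var]] ** [Factor n]]] )]]]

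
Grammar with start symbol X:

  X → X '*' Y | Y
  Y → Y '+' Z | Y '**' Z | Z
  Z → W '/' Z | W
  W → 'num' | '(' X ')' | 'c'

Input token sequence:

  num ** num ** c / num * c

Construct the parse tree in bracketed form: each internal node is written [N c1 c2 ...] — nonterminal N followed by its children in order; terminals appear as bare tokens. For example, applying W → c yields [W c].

[X [X [Y [Y [Y [Z [W num]]] ** [Z [W num]]] ** [Z [W c] / [Z [W num]]]]] * [Y [Z [W c]]]]

X
X * Y
Y * Y
Y ** Z * Y
Y ** Z ** Z * Y
Z ** Z ** Z * Y
W ** Z ** Z * Y
num ** Z ** Z * Y
num ** W ** Z * Y
num ** num ** Z * Y
num ** num ** W / Z * Y
num ** num ** c / Z * Y
num ** num ** c / W * Y
num ** num ** c / num * Y
num ** num ** c / num * Z
num ** num ** c / num * W
num ** num ** c / num * c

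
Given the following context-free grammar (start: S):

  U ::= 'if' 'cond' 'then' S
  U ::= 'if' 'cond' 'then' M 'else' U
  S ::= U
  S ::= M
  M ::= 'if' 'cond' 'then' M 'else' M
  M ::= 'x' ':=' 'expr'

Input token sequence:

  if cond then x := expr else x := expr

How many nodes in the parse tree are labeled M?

[S [M if cond then [M x := expr] else [M x := expr]]]

3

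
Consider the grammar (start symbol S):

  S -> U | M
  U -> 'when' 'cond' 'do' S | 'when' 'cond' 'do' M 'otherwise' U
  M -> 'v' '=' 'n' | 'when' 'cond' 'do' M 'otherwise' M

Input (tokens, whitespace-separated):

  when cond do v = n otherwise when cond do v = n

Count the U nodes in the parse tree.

[S [U when cond do [M v = n] otherwise [U when cond do [S [M v = n]]]]]

2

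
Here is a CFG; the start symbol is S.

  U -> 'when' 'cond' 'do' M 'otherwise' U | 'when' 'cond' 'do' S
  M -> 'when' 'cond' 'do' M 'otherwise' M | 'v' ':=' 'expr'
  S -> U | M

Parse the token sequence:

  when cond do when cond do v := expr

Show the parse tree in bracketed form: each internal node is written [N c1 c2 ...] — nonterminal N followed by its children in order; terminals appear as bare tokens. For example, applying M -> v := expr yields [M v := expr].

[S [U when cond do [S [U when cond do [S [M v := expr]]]]]]

S
U
when cond do S
when cond do U
when cond do when cond do S
when cond do when cond do M
when cond do when cond do v := expr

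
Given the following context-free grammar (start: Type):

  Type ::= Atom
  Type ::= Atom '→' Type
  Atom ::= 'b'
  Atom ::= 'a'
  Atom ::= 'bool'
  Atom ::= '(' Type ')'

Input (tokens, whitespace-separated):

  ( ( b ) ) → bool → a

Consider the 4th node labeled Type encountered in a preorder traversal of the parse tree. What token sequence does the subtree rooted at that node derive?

[Type [Atom ( [Type [Atom ( [Type [Atom b]] )]] )] → [Type [Atom bool] → [Type [Atom a]]]]

bool → a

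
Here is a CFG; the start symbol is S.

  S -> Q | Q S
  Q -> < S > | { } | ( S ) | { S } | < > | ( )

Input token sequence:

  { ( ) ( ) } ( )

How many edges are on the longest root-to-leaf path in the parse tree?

5

[S [Q { [S [Q ( )] [S [Q ( )]]] }] [S [Q ( )]]]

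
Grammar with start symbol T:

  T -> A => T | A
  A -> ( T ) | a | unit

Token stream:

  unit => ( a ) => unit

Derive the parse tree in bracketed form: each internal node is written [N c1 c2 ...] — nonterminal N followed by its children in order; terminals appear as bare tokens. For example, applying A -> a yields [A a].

T
A => T
unit => T
unit => A => T
unit => ( T ) => T
unit => ( A ) => T
unit => ( a ) => T
unit => ( a ) => A
unit => ( a ) => unit

[T [A unit] => [T [A ( [T [A a]] )] => [T [A unit]]]]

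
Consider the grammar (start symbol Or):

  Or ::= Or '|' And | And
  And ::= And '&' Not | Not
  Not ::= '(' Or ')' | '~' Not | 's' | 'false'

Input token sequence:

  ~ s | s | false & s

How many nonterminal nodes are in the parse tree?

12

[Or [Or [Or [And [Not ~ [Not s]]]] | [And [Not s]]] | [And [And [Not false]] & [Not s]]]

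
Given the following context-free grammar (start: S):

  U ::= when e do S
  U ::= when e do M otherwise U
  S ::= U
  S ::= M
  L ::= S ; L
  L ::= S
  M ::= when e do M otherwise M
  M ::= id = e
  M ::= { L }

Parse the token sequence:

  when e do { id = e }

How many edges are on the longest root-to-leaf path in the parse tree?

[S [U when e do [S [M { [L [S [M id = e]]] }]]]]

7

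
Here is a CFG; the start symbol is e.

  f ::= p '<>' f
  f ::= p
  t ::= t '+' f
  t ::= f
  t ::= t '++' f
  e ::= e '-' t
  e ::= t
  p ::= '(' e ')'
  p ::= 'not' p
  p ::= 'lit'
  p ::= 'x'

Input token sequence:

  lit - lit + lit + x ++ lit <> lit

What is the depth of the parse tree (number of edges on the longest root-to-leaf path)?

[e [e [t [f [p lit]]]] - [t [t [t [t [f [p lit]]] + [f [p lit]]] + [f [p x]]] ++ [f [p lit] <> [f [p lit]]]]]

7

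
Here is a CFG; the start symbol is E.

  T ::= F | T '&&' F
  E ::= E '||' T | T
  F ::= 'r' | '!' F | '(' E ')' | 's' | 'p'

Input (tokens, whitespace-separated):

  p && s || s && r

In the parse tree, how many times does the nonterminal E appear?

2

[E [E [T [T [F p]] && [F s]]] || [T [T [F s]] && [F r]]]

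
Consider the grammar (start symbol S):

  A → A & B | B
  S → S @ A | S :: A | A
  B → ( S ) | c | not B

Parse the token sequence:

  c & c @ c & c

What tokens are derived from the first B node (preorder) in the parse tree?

c

[S [S [A [A [B c]] & [B c]]] @ [A [A [B c]] & [B c]]]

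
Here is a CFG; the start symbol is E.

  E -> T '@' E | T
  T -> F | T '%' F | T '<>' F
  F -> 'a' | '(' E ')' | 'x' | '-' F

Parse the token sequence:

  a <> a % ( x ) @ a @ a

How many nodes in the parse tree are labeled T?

6

[E [T [T [T [F a]] <> [F a]] % [F ( [E [T [F x]]] )]] @ [E [T [F a]] @ [E [T [F a]]]]]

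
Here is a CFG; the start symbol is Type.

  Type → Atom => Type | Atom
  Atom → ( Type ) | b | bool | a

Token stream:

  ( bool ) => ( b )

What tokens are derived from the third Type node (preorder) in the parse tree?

[Type [Atom ( [Type [Atom bool]] )] => [Type [Atom ( [Type [Atom b]] )]]]

( b )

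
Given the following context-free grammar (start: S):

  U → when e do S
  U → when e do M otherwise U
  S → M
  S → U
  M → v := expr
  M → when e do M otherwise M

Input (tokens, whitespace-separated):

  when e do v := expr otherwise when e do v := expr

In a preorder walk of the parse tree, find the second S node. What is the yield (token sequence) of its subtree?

v := expr

[S [U when e do [M v := expr] otherwise [U when e do [S [M v := expr]]]]]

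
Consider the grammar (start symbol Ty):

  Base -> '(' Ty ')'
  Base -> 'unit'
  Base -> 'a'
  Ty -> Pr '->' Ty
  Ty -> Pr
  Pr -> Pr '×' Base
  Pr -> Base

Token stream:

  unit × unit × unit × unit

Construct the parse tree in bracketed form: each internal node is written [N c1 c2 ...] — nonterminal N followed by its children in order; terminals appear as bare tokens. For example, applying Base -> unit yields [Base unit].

Ty
Pr
Pr × Base
Pr × Base × Base
Pr × Base × Base × Base
Base × Base × Base × Base
unit × Base × Base × Base
unit × unit × Base × Base
unit × unit × unit × Base
unit × unit × unit × unit

[Ty [Pr [Pr [Pr [Pr [Base unit]] × [Base unit]] × [Base unit]] × [Base unit]]]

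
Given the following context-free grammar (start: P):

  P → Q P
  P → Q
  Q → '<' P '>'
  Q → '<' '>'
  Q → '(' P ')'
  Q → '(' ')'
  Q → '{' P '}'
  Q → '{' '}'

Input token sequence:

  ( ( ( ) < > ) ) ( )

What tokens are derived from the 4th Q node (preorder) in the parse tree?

[P [Q ( [P [Q ( [P [Q ( )] [P [Q < >]]] )]] )] [P [Q ( )]]]

< >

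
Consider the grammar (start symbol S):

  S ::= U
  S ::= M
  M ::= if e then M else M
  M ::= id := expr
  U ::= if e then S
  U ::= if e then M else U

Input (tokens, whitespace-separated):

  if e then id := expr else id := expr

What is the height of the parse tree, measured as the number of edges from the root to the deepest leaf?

3

[S [M if e then [M id := expr] else [M id := expr]]]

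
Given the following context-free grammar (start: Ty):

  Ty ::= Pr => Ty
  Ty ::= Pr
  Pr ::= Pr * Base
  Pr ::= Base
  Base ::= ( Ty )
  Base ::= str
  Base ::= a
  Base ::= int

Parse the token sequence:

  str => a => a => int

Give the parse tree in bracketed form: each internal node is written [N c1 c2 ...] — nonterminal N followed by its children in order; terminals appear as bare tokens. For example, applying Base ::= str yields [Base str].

[Ty [Pr [Base str]] => [Ty [Pr [Base a]] => [Ty [Pr [Base a]] => [Ty [Pr [Base int]]]]]]

Ty
Pr => Ty
Base => Ty
str => Ty
str => Pr => Ty
str => Base => Ty
str => a => Ty
str => a => Pr => Ty
str => a => Base => Ty
str => a => a => Ty
str => a => a => Pr
str => a => a => Base
str => a => a => int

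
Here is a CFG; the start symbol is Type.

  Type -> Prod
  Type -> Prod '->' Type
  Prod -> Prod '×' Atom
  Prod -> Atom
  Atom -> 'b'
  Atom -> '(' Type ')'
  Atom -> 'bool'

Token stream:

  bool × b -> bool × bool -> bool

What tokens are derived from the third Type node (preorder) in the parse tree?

[Type [Prod [Prod [Atom bool]] × [Atom b]] -> [Type [Prod [Prod [Atom bool]] × [Atom bool]] -> [Type [Prod [Atom bool]]]]]

bool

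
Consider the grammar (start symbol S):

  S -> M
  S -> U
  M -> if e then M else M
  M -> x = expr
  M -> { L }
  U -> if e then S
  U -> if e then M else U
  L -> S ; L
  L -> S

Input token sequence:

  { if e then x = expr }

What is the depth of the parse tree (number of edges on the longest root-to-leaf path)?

7

[S [M { [L [S [U if e then [S [M x = expr]]]]] }]]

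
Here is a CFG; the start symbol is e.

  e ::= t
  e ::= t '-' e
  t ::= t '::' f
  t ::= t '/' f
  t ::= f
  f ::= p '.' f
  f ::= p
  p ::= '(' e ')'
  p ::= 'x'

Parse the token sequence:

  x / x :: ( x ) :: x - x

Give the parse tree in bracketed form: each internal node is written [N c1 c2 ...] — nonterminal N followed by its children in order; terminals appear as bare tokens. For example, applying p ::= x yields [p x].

e
t - e
t :: f - e
t :: f :: f - e
t / f :: f :: f - e
f / f :: f :: f - e
p / f :: f :: f - e
x / f :: f :: f - e
x / p :: f :: f - e
x / x :: f :: f - e
x / x :: p :: f - e
x / x :: ( e ) :: f - e
x / x :: ( t ) :: f - e
x / x :: ( f ) :: f - e
x / x :: ( p ) :: f - e
x / x :: ( x ) :: f - e
x / x :: ( x ) :: p - e
x / x :: ( x ) :: x - e
x / x :: ( x ) :: x - t
x / x :: ( x ) :: x - f
x / x :: ( x ) :: x - p
x / x :: ( x ) :: x - x

[e [t [t [t [t [f [p x]]] / [f [p x]]] :: [f [p ( [e [t [f [p x]]]] )]]] :: [f [p x]]] - [e [t [f [p x]]]]]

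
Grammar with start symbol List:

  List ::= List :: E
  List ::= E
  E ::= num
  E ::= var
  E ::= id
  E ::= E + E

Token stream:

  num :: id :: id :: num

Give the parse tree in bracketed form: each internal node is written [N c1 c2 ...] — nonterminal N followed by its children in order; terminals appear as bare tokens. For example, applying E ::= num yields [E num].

List
List :: E
List :: E :: E
List :: E :: E :: E
E :: E :: E :: E
num :: E :: E :: E
num :: id :: E :: E
num :: id :: id :: E
num :: id :: id :: num

[List [List [List [List [E num]] :: [E id]] :: [E id]] :: [E num]]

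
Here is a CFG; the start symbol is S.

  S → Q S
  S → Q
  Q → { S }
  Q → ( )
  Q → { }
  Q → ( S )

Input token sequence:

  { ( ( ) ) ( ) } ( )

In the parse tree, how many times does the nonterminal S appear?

5

[S [Q { [S [Q ( [S [Q ( )]] )] [S [Q ( )]]] }] [S [Q ( )]]]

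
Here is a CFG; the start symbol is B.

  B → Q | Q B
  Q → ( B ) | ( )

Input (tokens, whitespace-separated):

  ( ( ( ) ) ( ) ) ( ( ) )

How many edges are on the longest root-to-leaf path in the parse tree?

[B [Q ( [B [Q ( [B [Q ( )]] )] [B [Q ( )]]] )] [B [Q ( [B [Q ( )]] )]]]

6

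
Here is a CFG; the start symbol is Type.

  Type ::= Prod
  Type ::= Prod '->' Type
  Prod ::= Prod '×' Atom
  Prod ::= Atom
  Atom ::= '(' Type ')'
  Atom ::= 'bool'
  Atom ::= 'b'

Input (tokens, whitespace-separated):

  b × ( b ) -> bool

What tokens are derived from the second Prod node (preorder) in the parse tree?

[Type [Prod [Prod [Atom b]] × [Atom ( [Type [Prod [Atom b]]] )]] -> [Type [Prod [Atom bool]]]]

b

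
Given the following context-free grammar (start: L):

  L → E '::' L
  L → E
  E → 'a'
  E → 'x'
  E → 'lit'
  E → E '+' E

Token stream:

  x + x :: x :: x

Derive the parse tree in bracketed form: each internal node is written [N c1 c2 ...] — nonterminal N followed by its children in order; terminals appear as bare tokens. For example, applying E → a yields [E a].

L
E :: L
E + E :: L
x + E :: L
x + x :: L
x + x :: E :: L
x + x :: x :: L
x + x :: x :: E
x + x :: x :: x

[L [E [E x] + [E x]] :: [L [E x] :: [L [E x]]]]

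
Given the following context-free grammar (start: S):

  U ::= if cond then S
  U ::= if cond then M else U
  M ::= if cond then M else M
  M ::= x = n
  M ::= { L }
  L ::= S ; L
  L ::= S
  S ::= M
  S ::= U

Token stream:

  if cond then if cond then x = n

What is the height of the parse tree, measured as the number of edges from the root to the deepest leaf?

6

[S [U if cond then [S [U if cond then [S [M x = n]]]]]]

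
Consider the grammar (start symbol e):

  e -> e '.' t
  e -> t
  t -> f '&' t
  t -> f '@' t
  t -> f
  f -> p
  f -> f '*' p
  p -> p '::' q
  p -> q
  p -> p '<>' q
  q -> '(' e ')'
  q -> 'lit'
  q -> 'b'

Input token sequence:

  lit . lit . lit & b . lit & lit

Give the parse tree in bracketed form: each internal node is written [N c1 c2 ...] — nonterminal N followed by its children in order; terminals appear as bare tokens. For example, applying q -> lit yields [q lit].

[e [e [e [e [t [f [p [q lit]]]]] . [t [f [p [q lit]]]]] . [t [f [p [q lit]]] & [t [f [p [q b]]]]]] . [t [f [p [q lit]]] & [t [f [p [q lit]]]]]]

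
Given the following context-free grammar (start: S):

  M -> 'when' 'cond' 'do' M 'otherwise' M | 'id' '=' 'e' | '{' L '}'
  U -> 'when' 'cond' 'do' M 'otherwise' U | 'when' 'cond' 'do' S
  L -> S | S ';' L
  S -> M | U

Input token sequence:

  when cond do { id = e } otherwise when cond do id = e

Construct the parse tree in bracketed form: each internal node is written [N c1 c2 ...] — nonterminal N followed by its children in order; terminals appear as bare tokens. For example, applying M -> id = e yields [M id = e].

[S [U when cond do [M { [L [S [M id = e]]] }] otherwise [U when cond do [S [M id = e]]]]]

S
U
when cond do M otherwise U
when cond do { L } otherwise U
when cond do { S } otherwise U
when cond do { M } otherwise U
when cond do { id = e } otherwise U
when cond do { id = e } otherwise when cond do S
when cond do { id = e } otherwise when cond do M
when cond do { id = e } otherwise when cond do id = e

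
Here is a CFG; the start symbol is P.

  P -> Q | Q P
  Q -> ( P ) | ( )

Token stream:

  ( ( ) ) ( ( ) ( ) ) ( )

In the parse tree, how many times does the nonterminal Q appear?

6

[P [Q ( [P [Q ( )]] )] [P [Q ( [P [Q ( )] [P [Q ( )]]] )] [P [Q ( )]]]]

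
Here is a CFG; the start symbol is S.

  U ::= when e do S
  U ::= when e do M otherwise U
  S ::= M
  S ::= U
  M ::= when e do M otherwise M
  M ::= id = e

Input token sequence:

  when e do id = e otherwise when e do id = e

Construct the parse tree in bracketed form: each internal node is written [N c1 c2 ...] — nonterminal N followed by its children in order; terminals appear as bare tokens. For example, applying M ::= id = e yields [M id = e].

[S [U when e do [M id = e] otherwise [U when e do [S [M id = e]]]]]

S
U
when e do M otherwise U
when e do id = e otherwise U
when e do id = e otherwise when e do S
when e do id = e otherwise when e do M
when e do id = e otherwise when e do id = e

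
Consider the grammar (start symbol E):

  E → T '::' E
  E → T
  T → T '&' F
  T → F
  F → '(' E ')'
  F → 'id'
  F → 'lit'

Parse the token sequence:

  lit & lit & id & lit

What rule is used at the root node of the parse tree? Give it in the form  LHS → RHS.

[E [T [T [T [T [F lit]] & [F lit]] & [F id]] & [F lit]]]

E → T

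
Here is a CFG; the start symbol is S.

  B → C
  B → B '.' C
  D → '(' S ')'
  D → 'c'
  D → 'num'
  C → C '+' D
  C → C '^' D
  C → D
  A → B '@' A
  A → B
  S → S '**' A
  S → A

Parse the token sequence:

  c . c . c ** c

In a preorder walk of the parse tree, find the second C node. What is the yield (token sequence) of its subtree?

[S [S [A [B [B [B [C [D c]]] . [C [D c]]] . [C [D c]]]]] ** [A [B [C [D c]]]]]

c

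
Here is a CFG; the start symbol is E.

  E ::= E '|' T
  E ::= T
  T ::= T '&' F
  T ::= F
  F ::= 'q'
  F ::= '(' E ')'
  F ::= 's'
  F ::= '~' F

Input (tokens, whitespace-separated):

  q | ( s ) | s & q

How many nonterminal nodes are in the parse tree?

14

[E [E [E [T [F q]]] | [T [F ( [E [T [F s]]] )]]] | [T [T [F s]] & [F q]]]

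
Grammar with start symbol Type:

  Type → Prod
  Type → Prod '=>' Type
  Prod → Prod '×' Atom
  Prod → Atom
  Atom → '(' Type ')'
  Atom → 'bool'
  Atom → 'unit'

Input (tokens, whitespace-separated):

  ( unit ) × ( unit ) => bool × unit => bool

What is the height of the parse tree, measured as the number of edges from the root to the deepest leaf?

7

[Type [Prod [Prod [Atom ( [Type [Prod [Atom unit]]] )]] × [Atom ( [Type [Prod [Atom unit]]] )]] => [Type [Prod [Prod [Atom bool]] × [Atom unit]] => [Type [Prod [Atom bool]]]]]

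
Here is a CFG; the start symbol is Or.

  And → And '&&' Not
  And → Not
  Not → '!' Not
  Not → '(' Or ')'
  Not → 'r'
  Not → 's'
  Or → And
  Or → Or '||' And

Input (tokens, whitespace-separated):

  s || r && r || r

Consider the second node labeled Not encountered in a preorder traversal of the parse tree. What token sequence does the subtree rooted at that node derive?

r

[Or [Or [Or [And [Not s]]] || [And [And [Not r]] && [Not r]]] || [And [Not r]]]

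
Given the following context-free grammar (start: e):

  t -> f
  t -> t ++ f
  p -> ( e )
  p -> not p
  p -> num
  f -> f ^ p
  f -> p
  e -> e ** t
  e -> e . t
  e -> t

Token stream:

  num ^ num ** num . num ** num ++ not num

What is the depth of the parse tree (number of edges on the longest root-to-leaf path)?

[e [e [e [e [t [f [f [p num]] ^ [p num]]]] ** [t [f [p num]]]] . [t [f [p num]]]] ** [t [t [f [p num]]] ++ [f [p not [p num]]]]]

8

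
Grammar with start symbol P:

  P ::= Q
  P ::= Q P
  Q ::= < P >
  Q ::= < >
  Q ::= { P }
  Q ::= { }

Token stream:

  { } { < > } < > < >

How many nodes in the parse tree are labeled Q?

[P [Q { }] [P [Q { [P [Q < >]] }] [P [Q < >] [P [Q < >]]]]]

5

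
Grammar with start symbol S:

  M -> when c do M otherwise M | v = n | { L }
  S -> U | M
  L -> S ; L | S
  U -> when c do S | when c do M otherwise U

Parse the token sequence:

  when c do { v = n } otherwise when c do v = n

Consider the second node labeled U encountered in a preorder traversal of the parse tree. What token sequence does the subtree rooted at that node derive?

when c do v = n

[S [U when c do [M { [L [S [M v = n]]] }] otherwise [U when c do [S [M v = n]]]]]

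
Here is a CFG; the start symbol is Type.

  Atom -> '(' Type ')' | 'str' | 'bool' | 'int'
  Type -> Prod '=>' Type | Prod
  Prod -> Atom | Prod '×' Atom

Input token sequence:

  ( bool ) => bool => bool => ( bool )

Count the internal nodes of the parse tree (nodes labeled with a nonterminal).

[Type [Prod [Atom ( [Type [Prod [Atom bool]]] )]] => [Type [Prod [Atom bool]] => [Type [Prod [Atom bool]] => [Type [Prod [Atom ( [Type [Prod [Atom bool]]] )]]]]]]

18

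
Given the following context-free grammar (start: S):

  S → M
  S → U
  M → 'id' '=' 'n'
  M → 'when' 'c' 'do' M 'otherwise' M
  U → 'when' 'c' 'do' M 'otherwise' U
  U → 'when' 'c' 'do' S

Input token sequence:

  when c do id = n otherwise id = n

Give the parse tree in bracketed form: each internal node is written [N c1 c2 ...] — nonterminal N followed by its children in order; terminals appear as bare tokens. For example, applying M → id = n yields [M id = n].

S
M
when c do M otherwise M
when c do id = n otherwise M
when c do id = n otherwise id = n

[S [M when c do [M id = n] otherwise [M id = n]]]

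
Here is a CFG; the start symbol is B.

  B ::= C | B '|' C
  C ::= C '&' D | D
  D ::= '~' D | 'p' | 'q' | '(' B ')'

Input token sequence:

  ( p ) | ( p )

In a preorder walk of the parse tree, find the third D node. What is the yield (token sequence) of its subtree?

[B [B [C [D ( [B [C [D p]]] )]]] | [C [D ( [B [C [D p]]] )]]]

( p )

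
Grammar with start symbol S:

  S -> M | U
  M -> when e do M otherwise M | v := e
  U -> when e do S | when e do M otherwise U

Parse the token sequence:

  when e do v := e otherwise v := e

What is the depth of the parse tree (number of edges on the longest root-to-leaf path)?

3

[S [M when e do [M v := e] otherwise [M v := e]]]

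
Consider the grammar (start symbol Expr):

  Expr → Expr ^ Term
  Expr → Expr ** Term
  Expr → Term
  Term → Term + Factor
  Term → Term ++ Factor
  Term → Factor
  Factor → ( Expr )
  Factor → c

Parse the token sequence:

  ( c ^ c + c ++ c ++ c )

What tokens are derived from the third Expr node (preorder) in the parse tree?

c

[Expr [Term [Factor ( [Expr [Expr [Term [Factor c]]] ^ [Term [Term [Term [Term [Factor c]] + [Factor c]] ++ [Factor c]] ++ [Factor c]]] )]]]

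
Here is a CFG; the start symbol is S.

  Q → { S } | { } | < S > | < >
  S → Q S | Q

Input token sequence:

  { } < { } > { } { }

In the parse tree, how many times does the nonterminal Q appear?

[S [Q { }] [S [Q < [S [Q { }]] >] [S [Q { }] [S [Q { }]]]]]

5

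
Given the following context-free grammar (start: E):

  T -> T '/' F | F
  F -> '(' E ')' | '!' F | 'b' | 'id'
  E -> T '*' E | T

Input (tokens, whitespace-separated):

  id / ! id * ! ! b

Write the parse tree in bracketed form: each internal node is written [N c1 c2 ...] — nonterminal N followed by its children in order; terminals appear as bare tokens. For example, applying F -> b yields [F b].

E
T * E
T / F * E
F / F * E
id / F * E
id / ! F * E
id / ! id * E
id / ! id * T
id / ! id * F
id / ! id * ! F
id / ! id * ! ! F
id / ! id * ! ! b

[E [T [T [F id]] / [F ! [F id]]] * [E [T [F ! [F ! [F b]]]]]]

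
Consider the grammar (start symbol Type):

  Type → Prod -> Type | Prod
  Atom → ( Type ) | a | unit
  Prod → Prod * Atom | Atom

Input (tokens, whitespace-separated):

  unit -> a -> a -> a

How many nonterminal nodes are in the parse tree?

[Type [Prod [Atom unit]] -> [Type [Prod [Atom a]] -> [Type [Prod [Atom a]] -> [Type [Prod [Atom a]]]]]]

12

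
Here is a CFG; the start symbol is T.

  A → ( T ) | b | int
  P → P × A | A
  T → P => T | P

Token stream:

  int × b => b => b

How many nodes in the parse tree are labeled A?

[T [P [P [A int]] × [A b]] => [T [P [A b]] => [T [P [A b]]]]]

4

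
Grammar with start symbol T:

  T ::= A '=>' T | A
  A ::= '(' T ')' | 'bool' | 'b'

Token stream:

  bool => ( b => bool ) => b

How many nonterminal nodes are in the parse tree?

[T [A bool] => [T [A ( [T [A b] => [T [A bool]]] )] => [T [A b]]]]

10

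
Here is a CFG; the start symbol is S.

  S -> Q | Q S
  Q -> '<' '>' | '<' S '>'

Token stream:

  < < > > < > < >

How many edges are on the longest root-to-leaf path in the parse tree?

4

[S [Q < [S [Q < >]] >] [S [Q < >] [S [Q < >]]]]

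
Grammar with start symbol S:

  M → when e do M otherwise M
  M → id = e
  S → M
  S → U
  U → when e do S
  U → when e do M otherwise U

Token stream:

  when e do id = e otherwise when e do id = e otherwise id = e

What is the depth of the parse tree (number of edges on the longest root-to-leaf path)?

4

[S [M when e do [M id = e] otherwise [M when e do [M id = e] otherwise [M id = e]]]]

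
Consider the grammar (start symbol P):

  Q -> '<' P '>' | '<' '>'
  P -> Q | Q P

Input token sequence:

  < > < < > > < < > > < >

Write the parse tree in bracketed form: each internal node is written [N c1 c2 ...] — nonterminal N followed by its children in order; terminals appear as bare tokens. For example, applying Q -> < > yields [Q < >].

P
Q P
< > P
< > Q P
< > < P > P
< > < Q > P
< > < < > > P
< > < < > > Q P
< > < < > > < P > P
< > < < > > < Q > P
< > < < > > < < > > P
< > < < > > < < > > Q
< > < < > > < < > > < >

[P [Q < >] [P [Q < [P [Q < >]] >] [P [Q < [P [Q < >]] >] [P [Q < >]]]]]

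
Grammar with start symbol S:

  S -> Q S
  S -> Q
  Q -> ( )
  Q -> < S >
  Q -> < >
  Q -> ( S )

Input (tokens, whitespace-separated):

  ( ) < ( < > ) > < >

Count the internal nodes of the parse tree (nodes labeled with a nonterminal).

10

[S [Q ( )] [S [Q < [S [Q ( [S [Q < >]] )]] >] [S [Q < >]]]]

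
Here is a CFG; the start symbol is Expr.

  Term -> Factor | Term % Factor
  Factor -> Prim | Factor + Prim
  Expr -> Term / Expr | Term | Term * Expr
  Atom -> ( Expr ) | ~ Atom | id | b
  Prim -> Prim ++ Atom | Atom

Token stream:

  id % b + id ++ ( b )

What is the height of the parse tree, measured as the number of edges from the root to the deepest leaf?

[Expr [Term [Term [Factor [Prim [Atom id]]]] % [Factor [Factor [Prim [Atom b]]] + [Prim [Prim [Atom id]] ++ [Atom ( [Expr [Term [Factor [Prim [Atom b]]]]] )]]]]]

10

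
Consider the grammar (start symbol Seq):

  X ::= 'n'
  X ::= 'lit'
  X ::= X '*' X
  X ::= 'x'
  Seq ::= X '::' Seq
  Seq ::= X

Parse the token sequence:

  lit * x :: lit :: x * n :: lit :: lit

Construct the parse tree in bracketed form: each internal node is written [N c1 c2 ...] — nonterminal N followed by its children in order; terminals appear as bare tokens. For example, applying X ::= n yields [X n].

[Seq [X [X lit] * [X x]] :: [Seq [X lit] :: [Seq [X [X x] * [X n]] :: [Seq [X lit] :: [Seq [X lit]]]]]]

Seq
X :: Seq
X * X :: Seq
lit * X :: Seq
lit * x :: Seq
lit * x :: X :: Seq
lit * x :: lit :: Seq
lit * x :: lit :: X :: Seq
lit * x :: lit :: X * X :: Seq
lit * x :: lit :: x * X :: Seq
lit * x :: lit :: x * n :: Seq
lit * x :: lit :: x * n :: X :: Seq
lit * x :: lit :: x * n :: lit :: Seq
lit * x :: lit :: x * n :: lit :: X
lit * x :: lit :: x * n :: lit :: lit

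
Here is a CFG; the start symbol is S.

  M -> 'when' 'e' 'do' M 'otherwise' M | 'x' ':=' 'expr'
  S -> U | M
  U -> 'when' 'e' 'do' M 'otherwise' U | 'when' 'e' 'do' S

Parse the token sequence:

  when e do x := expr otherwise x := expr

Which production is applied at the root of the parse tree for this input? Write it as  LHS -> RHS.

S -> M

[S [M when e do [M x := expr] otherwise [M x := expr]]]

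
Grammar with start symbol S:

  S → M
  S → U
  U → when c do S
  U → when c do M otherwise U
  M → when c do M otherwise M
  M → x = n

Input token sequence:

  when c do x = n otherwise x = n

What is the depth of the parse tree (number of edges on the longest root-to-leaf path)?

[S [M when c do [M x = n] otherwise [M x = n]]]

3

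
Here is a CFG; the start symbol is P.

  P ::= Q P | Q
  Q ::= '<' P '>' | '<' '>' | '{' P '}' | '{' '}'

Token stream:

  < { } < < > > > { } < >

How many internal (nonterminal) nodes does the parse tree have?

12

[P [Q < [P [Q { }] [P [Q < [P [Q < >]] >]]] >] [P [Q { }] [P [Q < >]]]]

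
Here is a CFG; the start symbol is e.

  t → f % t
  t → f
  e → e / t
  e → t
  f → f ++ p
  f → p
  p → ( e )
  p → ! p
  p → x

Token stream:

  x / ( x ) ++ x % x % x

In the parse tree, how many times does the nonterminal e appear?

3

[e [e [t [f [p x]]]] / [t [f [f [p ( [e [t [f [p x]]]] )]] ++ [p x]] % [t [f [p x]] % [t [f [p x]]]]]]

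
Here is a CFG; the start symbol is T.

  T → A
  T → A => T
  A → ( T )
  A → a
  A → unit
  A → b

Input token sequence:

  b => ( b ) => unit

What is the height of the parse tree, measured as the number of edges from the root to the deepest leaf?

5

[T [A b] => [T [A ( [T [A b]] )] => [T [A unit]]]]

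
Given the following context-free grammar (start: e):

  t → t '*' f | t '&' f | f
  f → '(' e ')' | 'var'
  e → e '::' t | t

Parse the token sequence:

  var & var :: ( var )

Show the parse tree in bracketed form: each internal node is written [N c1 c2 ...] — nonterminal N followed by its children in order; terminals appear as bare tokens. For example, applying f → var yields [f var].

[e [e [t [t [f var]] & [f var]]] :: [t [f ( [e [t [f var]]] )]]]

e
e :: t
t :: t
t & f :: t
f & f :: t
var & f :: t
var & var :: t
var & var :: f
var & var :: ( e )
var & var :: ( t )
var & var :: ( f )
var & var :: ( var )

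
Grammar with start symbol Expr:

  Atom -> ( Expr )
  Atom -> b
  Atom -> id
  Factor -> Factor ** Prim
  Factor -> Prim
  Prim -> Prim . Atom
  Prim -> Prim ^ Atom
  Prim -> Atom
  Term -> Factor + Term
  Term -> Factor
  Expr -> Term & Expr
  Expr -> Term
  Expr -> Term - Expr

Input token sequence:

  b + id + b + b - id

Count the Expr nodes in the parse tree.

[Expr [Term [Factor [Prim [Atom b]]] + [Term [Factor [Prim [Atom id]]] + [Term [Factor [Prim [Atom b]]] + [Term [Factor [Prim [Atom b]]]]]]] - [Expr [Term [Factor [Prim [Atom id]]]]]]

2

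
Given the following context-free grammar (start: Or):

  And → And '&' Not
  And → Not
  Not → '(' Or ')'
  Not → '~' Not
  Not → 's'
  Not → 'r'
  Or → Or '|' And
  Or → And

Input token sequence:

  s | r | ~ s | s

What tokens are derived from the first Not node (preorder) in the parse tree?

s

[Or [Or [Or [Or [And [Not s]]] | [And [Not r]]] | [And [Not ~ [Not s]]]] | [And [Not s]]]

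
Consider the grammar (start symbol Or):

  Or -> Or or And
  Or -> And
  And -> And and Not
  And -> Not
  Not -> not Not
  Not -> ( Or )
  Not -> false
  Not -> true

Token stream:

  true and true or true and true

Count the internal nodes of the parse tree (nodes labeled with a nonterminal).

10

[Or [Or [And [And [Not true]] and [Not true]]] or [And [And [Not true]] and [Not true]]]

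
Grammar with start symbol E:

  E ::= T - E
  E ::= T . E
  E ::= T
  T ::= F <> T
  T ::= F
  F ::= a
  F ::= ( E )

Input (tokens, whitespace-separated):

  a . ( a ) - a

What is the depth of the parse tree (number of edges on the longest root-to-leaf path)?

[E [T [F a]] . [E [T [F ( [E [T [F a]]] )]] - [E [T [F a]]]]]

7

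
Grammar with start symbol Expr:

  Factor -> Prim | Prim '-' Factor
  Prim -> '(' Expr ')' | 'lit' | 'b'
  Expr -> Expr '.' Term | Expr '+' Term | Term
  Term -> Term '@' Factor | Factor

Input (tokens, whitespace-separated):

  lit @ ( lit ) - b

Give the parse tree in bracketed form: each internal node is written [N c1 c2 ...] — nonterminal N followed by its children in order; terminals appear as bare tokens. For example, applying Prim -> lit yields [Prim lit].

Expr
Term
Term @ Factor
Factor @ Factor
Prim @ Factor
lit @ Factor
lit @ Prim - Factor
lit @ ( Expr ) - Factor
lit @ ( Term ) - Factor
lit @ ( Factor ) - Factor
lit @ ( Prim ) - Factor
lit @ ( lit ) - Factor
lit @ ( lit ) - Prim
lit @ ( lit ) - b

[Expr [Term [Term [Factor [Prim lit]]] @ [Factor [Prim ( [Expr [Term [Factor [Prim lit]]]] )] - [Factor [Prim b]]]]]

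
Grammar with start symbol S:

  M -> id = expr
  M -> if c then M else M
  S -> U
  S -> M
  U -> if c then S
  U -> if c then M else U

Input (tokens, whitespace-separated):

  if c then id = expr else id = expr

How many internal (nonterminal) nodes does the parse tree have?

[S [M if c then [M id = expr] else [M id = expr]]]

4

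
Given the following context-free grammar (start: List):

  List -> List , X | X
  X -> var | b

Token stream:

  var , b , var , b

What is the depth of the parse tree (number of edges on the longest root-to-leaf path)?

[List [List [List [List [X var]] , [X b]] , [X var]] , [X b]]

5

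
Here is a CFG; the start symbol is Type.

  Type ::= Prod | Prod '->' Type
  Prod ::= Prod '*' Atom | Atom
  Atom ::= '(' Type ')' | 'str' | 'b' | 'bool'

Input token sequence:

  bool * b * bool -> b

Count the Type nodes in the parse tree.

[Type [Prod [Prod [Prod [Atom bool]] * [Atom b]] * [Atom bool]] -> [Type [Prod [Atom b]]]]

2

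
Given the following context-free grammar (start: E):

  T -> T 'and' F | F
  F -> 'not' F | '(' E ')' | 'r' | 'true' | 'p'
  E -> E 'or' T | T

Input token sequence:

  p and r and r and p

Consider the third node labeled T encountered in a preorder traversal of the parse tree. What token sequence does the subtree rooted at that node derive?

[E [T [T [T [T [F p]] and [F r]] and [F r]] and [F p]]]

p and r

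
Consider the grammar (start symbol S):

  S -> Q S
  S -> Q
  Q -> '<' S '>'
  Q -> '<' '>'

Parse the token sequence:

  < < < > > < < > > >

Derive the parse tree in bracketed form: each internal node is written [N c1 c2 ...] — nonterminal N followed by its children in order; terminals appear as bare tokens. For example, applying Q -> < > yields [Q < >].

[S [Q < [S [Q < [S [Q < >]] >] [S [Q < [S [Q < >]] >]]] >]]

S
Q
< S >
< Q S >
< < S > S >
< < Q > S >
< < < > > S >
< < < > > Q >
< < < > > < S > >
< < < > > < Q > >
< < < > > < < > > >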